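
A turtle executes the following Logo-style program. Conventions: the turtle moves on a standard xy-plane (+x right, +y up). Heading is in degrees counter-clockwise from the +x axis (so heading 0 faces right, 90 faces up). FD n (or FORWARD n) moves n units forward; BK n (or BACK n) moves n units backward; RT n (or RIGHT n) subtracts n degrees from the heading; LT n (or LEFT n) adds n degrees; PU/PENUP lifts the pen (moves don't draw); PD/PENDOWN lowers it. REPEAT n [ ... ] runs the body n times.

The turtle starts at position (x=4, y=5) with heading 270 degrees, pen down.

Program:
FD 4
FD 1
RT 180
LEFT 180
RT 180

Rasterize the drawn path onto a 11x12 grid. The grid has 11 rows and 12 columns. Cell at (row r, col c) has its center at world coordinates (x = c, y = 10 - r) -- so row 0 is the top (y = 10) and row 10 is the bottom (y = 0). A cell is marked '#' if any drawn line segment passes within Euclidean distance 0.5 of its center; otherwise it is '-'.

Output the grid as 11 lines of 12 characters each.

Answer: ------------
------------
------------
------------
------------
----#-------
----#-------
----#-------
----#-------
----#-------
----#-------

Derivation:
Segment 0: (4,5) -> (4,1)
Segment 1: (4,1) -> (4,0)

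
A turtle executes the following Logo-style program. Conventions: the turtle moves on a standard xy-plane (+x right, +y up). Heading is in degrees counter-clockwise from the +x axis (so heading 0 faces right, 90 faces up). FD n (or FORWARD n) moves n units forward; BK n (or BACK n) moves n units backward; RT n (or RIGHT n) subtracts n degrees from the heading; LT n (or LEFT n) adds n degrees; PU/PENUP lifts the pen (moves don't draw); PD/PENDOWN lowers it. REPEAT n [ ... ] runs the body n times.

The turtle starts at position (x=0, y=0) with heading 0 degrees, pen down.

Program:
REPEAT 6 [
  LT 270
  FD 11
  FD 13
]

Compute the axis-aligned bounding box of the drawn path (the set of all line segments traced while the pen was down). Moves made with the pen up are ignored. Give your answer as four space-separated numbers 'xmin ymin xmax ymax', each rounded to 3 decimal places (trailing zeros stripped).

Answer: -24 -24 0 0

Derivation:
Executing turtle program step by step:
Start: pos=(0,0), heading=0, pen down
REPEAT 6 [
  -- iteration 1/6 --
  LT 270: heading 0 -> 270
  FD 11: (0,0) -> (0,-11) [heading=270, draw]
  FD 13: (0,-11) -> (0,-24) [heading=270, draw]
  -- iteration 2/6 --
  LT 270: heading 270 -> 180
  FD 11: (0,-24) -> (-11,-24) [heading=180, draw]
  FD 13: (-11,-24) -> (-24,-24) [heading=180, draw]
  -- iteration 3/6 --
  LT 270: heading 180 -> 90
  FD 11: (-24,-24) -> (-24,-13) [heading=90, draw]
  FD 13: (-24,-13) -> (-24,0) [heading=90, draw]
  -- iteration 4/6 --
  LT 270: heading 90 -> 0
  FD 11: (-24,0) -> (-13,0) [heading=0, draw]
  FD 13: (-13,0) -> (0,0) [heading=0, draw]
  -- iteration 5/6 --
  LT 270: heading 0 -> 270
  FD 11: (0,0) -> (0,-11) [heading=270, draw]
  FD 13: (0,-11) -> (0,-24) [heading=270, draw]
  -- iteration 6/6 --
  LT 270: heading 270 -> 180
  FD 11: (0,-24) -> (-11,-24) [heading=180, draw]
  FD 13: (-11,-24) -> (-24,-24) [heading=180, draw]
]
Final: pos=(-24,-24), heading=180, 12 segment(s) drawn

Segment endpoints: x in {-24, -24, -24, -24, -13, -11, -11, 0, 0, 0, 0, 0, 0}, y in {-24, -24, -24, -24, -24, -13, -11, -11, 0, 0, 0, 0}
xmin=-24, ymin=-24, xmax=0, ymax=0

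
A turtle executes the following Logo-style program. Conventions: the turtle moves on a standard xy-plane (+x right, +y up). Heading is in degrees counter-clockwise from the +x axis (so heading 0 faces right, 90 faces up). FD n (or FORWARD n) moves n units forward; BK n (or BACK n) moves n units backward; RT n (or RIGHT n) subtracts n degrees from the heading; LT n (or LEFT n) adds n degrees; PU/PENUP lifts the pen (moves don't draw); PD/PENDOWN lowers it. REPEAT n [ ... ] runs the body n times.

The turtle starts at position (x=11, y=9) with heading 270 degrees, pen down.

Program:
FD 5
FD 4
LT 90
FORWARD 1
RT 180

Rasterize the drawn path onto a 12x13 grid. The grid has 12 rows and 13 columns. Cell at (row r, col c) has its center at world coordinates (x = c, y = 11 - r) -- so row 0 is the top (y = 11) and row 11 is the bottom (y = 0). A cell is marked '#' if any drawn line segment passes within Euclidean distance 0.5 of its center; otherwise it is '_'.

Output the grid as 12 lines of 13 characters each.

Segment 0: (11,9) -> (11,4)
Segment 1: (11,4) -> (11,0)
Segment 2: (11,0) -> (12,-0)

Answer: _____________
_____________
___________#_
___________#_
___________#_
___________#_
___________#_
___________#_
___________#_
___________#_
___________#_
___________##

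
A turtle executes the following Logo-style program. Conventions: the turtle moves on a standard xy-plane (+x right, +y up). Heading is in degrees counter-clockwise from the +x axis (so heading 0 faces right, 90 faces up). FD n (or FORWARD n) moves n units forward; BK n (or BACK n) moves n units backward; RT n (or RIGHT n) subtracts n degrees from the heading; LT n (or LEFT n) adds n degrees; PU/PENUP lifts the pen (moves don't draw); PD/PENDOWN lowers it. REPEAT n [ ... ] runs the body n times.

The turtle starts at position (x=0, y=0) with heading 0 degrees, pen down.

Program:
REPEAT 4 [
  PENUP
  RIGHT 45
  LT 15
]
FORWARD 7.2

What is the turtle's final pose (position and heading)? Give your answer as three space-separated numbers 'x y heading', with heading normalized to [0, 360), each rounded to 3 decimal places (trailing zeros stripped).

Executing turtle program step by step:
Start: pos=(0,0), heading=0, pen down
REPEAT 4 [
  -- iteration 1/4 --
  PU: pen up
  RT 45: heading 0 -> 315
  LT 15: heading 315 -> 330
  -- iteration 2/4 --
  PU: pen up
  RT 45: heading 330 -> 285
  LT 15: heading 285 -> 300
  -- iteration 3/4 --
  PU: pen up
  RT 45: heading 300 -> 255
  LT 15: heading 255 -> 270
  -- iteration 4/4 --
  PU: pen up
  RT 45: heading 270 -> 225
  LT 15: heading 225 -> 240
]
FD 7.2: (0,0) -> (-3.6,-6.235) [heading=240, move]
Final: pos=(-3.6,-6.235), heading=240, 0 segment(s) drawn

Answer: -3.6 -6.235 240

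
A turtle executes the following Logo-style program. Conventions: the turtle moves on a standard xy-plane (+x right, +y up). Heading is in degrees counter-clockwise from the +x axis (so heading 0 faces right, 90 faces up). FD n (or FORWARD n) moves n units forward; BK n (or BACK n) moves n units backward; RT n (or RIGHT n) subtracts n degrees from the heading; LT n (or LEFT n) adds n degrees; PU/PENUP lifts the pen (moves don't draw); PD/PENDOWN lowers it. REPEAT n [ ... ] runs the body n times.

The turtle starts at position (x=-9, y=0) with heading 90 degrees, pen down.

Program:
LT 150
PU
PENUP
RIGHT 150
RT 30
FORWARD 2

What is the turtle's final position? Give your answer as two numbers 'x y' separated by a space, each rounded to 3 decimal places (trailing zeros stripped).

Executing turtle program step by step:
Start: pos=(-9,0), heading=90, pen down
LT 150: heading 90 -> 240
PU: pen up
PU: pen up
RT 150: heading 240 -> 90
RT 30: heading 90 -> 60
FD 2: (-9,0) -> (-8,1.732) [heading=60, move]
Final: pos=(-8,1.732), heading=60, 0 segment(s) drawn

Answer: -8 1.732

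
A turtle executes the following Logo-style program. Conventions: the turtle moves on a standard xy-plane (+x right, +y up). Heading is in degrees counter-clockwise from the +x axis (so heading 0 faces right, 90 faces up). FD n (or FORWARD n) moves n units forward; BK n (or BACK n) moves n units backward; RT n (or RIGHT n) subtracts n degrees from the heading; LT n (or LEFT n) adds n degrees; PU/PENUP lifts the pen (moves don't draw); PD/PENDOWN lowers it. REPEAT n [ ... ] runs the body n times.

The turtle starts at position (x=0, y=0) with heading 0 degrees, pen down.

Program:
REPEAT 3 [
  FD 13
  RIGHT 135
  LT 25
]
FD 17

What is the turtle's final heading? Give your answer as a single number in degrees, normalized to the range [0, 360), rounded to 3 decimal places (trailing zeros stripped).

Executing turtle program step by step:
Start: pos=(0,0), heading=0, pen down
REPEAT 3 [
  -- iteration 1/3 --
  FD 13: (0,0) -> (13,0) [heading=0, draw]
  RT 135: heading 0 -> 225
  LT 25: heading 225 -> 250
  -- iteration 2/3 --
  FD 13: (13,0) -> (8.554,-12.216) [heading=250, draw]
  RT 135: heading 250 -> 115
  LT 25: heading 115 -> 140
  -- iteration 3/3 --
  FD 13: (8.554,-12.216) -> (-1.405,-3.86) [heading=140, draw]
  RT 135: heading 140 -> 5
  LT 25: heading 5 -> 30
]
FD 17: (-1.405,-3.86) -> (13.318,4.64) [heading=30, draw]
Final: pos=(13.318,4.64), heading=30, 4 segment(s) drawn

Answer: 30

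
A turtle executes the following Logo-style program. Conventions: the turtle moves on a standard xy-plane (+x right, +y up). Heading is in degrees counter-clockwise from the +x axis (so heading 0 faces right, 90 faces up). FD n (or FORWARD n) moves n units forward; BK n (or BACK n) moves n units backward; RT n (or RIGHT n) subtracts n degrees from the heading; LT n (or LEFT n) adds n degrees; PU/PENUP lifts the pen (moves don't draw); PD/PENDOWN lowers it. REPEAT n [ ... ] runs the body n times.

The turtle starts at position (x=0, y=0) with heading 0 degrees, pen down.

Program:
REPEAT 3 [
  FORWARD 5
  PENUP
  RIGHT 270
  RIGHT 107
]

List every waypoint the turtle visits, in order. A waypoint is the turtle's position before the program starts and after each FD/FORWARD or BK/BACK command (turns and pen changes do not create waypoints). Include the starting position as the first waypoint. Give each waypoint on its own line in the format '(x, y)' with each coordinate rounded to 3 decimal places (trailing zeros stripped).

Answer: (0, 0)
(5, 0)
(9.782, -1.462)
(13.927, -4.258)

Derivation:
Executing turtle program step by step:
Start: pos=(0,0), heading=0, pen down
REPEAT 3 [
  -- iteration 1/3 --
  FD 5: (0,0) -> (5,0) [heading=0, draw]
  PU: pen up
  RT 270: heading 0 -> 90
  RT 107: heading 90 -> 343
  -- iteration 2/3 --
  FD 5: (5,0) -> (9.782,-1.462) [heading=343, move]
  PU: pen up
  RT 270: heading 343 -> 73
  RT 107: heading 73 -> 326
  -- iteration 3/3 --
  FD 5: (9.782,-1.462) -> (13.927,-4.258) [heading=326, move]
  PU: pen up
  RT 270: heading 326 -> 56
  RT 107: heading 56 -> 309
]
Final: pos=(13.927,-4.258), heading=309, 1 segment(s) drawn
Waypoints (4 total):
(0, 0)
(5, 0)
(9.782, -1.462)
(13.927, -4.258)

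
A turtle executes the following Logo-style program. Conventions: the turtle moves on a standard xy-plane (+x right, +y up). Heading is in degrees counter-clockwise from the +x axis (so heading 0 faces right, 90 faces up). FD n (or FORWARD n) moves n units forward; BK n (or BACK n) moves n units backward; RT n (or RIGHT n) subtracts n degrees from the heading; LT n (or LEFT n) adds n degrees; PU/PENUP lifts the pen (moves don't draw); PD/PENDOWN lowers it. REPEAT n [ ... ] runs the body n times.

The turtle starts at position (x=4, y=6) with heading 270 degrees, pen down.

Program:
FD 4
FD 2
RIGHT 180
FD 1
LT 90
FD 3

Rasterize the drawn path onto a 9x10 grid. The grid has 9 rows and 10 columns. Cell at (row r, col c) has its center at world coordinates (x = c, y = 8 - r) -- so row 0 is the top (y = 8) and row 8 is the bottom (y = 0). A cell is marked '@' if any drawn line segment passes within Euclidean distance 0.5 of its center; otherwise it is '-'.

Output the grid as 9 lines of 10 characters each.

Answer: ----------
----------
----@-----
----@-----
----@-----
----@-----
----@-----
-@@@@-----
----@-----

Derivation:
Segment 0: (4,6) -> (4,2)
Segment 1: (4,2) -> (4,0)
Segment 2: (4,0) -> (4,1)
Segment 3: (4,1) -> (1,1)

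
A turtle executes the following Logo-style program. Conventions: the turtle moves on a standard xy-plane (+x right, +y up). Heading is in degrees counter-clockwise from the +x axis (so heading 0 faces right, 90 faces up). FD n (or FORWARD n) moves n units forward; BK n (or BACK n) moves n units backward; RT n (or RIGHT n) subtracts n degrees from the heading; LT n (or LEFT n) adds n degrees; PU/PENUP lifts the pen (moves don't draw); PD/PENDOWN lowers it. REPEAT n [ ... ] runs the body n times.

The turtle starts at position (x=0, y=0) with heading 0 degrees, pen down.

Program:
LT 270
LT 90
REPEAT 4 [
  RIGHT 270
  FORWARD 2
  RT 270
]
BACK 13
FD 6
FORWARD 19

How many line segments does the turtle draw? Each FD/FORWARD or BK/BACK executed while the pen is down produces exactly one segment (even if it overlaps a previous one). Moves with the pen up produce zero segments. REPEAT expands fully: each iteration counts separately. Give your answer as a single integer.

Executing turtle program step by step:
Start: pos=(0,0), heading=0, pen down
LT 270: heading 0 -> 270
LT 90: heading 270 -> 0
REPEAT 4 [
  -- iteration 1/4 --
  RT 270: heading 0 -> 90
  FD 2: (0,0) -> (0,2) [heading=90, draw]
  RT 270: heading 90 -> 180
  -- iteration 2/4 --
  RT 270: heading 180 -> 270
  FD 2: (0,2) -> (0,0) [heading=270, draw]
  RT 270: heading 270 -> 0
  -- iteration 3/4 --
  RT 270: heading 0 -> 90
  FD 2: (0,0) -> (0,2) [heading=90, draw]
  RT 270: heading 90 -> 180
  -- iteration 4/4 --
  RT 270: heading 180 -> 270
  FD 2: (0,2) -> (0,0) [heading=270, draw]
  RT 270: heading 270 -> 0
]
BK 13: (0,0) -> (-13,0) [heading=0, draw]
FD 6: (-13,0) -> (-7,0) [heading=0, draw]
FD 19: (-7,0) -> (12,0) [heading=0, draw]
Final: pos=(12,0), heading=0, 7 segment(s) drawn
Segments drawn: 7

Answer: 7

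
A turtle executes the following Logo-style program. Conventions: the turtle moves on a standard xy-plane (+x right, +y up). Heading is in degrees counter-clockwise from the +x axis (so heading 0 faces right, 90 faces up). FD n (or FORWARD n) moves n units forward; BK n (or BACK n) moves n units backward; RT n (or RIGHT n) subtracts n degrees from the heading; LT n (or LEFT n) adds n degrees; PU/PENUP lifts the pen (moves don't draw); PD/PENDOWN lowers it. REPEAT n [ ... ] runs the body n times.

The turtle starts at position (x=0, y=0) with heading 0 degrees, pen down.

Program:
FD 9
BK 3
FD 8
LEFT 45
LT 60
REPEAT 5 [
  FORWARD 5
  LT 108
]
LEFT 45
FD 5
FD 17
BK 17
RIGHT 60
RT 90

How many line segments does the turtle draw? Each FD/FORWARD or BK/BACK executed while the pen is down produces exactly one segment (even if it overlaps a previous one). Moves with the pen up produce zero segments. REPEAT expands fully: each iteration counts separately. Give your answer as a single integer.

Executing turtle program step by step:
Start: pos=(0,0), heading=0, pen down
FD 9: (0,0) -> (9,0) [heading=0, draw]
BK 3: (9,0) -> (6,0) [heading=0, draw]
FD 8: (6,0) -> (14,0) [heading=0, draw]
LT 45: heading 0 -> 45
LT 60: heading 45 -> 105
REPEAT 5 [
  -- iteration 1/5 --
  FD 5: (14,0) -> (12.706,4.83) [heading=105, draw]
  LT 108: heading 105 -> 213
  -- iteration 2/5 --
  FD 5: (12.706,4.83) -> (8.513,2.106) [heading=213, draw]
  LT 108: heading 213 -> 321
  -- iteration 3/5 --
  FD 5: (8.513,2.106) -> (12.398,-1.04) [heading=321, draw]
  LT 108: heading 321 -> 69
  -- iteration 4/5 --
  FD 5: (12.398,-1.04) -> (14.19,3.628) [heading=69, draw]
  LT 108: heading 69 -> 177
  -- iteration 5/5 --
  FD 5: (14.19,3.628) -> (9.197,3.889) [heading=177, draw]
  LT 108: heading 177 -> 285
]
LT 45: heading 285 -> 330
FD 5: (9.197,3.889) -> (13.527,1.389) [heading=330, draw]
FD 17: (13.527,1.389) -> (28.25,-7.111) [heading=330, draw]
BK 17: (28.25,-7.111) -> (13.527,1.389) [heading=330, draw]
RT 60: heading 330 -> 270
RT 90: heading 270 -> 180
Final: pos=(13.527,1.389), heading=180, 11 segment(s) drawn
Segments drawn: 11

Answer: 11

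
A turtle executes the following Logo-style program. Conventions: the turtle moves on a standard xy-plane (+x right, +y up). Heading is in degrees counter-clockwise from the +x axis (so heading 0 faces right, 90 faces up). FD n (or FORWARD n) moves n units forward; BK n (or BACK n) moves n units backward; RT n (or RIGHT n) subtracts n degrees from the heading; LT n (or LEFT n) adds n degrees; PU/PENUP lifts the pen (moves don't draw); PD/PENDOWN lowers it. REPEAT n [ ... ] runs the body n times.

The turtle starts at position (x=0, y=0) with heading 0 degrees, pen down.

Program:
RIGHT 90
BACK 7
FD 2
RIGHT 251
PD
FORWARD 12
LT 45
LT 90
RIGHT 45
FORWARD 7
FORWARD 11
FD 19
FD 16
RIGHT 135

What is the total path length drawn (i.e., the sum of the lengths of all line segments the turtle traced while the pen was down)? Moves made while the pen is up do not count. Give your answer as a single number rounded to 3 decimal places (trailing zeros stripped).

Answer: 74

Derivation:
Executing turtle program step by step:
Start: pos=(0,0), heading=0, pen down
RT 90: heading 0 -> 270
BK 7: (0,0) -> (0,7) [heading=270, draw]
FD 2: (0,7) -> (0,5) [heading=270, draw]
RT 251: heading 270 -> 19
PD: pen down
FD 12: (0,5) -> (11.346,8.907) [heading=19, draw]
LT 45: heading 19 -> 64
LT 90: heading 64 -> 154
RT 45: heading 154 -> 109
FD 7: (11.346,8.907) -> (9.067,15.525) [heading=109, draw]
FD 11: (9.067,15.525) -> (5.486,25.926) [heading=109, draw]
FD 19: (5.486,25.926) -> (-0.7,43.891) [heading=109, draw]
FD 16: (-0.7,43.891) -> (-5.909,59.019) [heading=109, draw]
RT 135: heading 109 -> 334
Final: pos=(-5.909,59.019), heading=334, 7 segment(s) drawn

Segment lengths:
  seg 1: (0,0) -> (0,7), length = 7
  seg 2: (0,7) -> (0,5), length = 2
  seg 3: (0,5) -> (11.346,8.907), length = 12
  seg 4: (11.346,8.907) -> (9.067,15.525), length = 7
  seg 5: (9.067,15.525) -> (5.486,25.926), length = 11
  seg 6: (5.486,25.926) -> (-0.7,43.891), length = 19
  seg 7: (-0.7,43.891) -> (-5.909,59.019), length = 16
Total = 74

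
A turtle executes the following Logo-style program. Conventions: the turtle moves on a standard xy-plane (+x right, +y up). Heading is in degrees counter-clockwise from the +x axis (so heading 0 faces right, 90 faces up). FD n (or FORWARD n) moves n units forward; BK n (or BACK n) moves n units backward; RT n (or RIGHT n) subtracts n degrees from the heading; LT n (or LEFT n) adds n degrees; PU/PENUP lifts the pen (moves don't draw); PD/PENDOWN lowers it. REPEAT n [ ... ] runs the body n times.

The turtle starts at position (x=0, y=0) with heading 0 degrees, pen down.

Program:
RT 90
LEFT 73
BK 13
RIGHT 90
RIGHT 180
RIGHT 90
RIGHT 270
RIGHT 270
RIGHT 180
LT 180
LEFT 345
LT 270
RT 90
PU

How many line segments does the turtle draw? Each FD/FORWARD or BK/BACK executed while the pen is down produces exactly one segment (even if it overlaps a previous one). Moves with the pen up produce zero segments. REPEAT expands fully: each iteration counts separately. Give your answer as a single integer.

Answer: 1

Derivation:
Executing turtle program step by step:
Start: pos=(0,0), heading=0, pen down
RT 90: heading 0 -> 270
LT 73: heading 270 -> 343
BK 13: (0,0) -> (-12.432,3.801) [heading=343, draw]
RT 90: heading 343 -> 253
RT 180: heading 253 -> 73
RT 90: heading 73 -> 343
RT 270: heading 343 -> 73
RT 270: heading 73 -> 163
RT 180: heading 163 -> 343
LT 180: heading 343 -> 163
LT 345: heading 163 -> 148
LT 270: heading 148 -> 58
RT 90: heading 58 -> 328
PU: pen up
Final: pos=(-12.432,3.801), heading=328, 1 segment(s) drawn
Segments drawn: 1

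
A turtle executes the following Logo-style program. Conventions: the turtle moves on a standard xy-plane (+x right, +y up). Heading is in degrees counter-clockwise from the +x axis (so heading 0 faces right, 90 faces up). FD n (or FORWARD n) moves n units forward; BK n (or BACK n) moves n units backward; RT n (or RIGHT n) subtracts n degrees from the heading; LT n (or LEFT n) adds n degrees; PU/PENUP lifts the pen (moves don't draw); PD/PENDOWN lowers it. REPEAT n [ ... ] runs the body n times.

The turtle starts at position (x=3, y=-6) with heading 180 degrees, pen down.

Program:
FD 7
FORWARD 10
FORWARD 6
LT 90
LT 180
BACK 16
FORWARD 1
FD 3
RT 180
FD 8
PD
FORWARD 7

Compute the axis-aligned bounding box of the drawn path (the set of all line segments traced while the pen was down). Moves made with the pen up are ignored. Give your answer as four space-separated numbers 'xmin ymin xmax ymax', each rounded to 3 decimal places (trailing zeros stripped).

Executing turtle program step by step:
Start: pos=(3,-6), heading=180, pen down
FD 7: (3,-6) -> (-4,-6) [heading=180, draw]
FD 10: (-4,-6) -> (-14,-6) [heading=180, draw]
FD 6: (-14,-6) -> (-20,-6) [heading=180, draw]
LT 90: heading 180 -> 270
LT 180: heading 270 -> 90
BK 16: (-20,-6) -> (-20,-22) [heading=90, draw]
FD 1: (-20,-22) -> (-20,-21) [heading=90, draw]
FD 3: (-20,-21) -> (-20,-18) [heading=90, draw]
RT 180: heading 90 -> 270
FD 8: (-20,-18) -> (-20,-26) [heading=270, draw]
PD: pen down
FD 7: (-20,-26) -> (-20,-33) [heading=270, draw]
Final: pos=(-20,-33), heading=270, 8 segment(s) drawn

Segment endpoints: x in {-20, -20, -14, -4, 3}, y in {-33, -26, -22, -21, -18, -6, -6, -6, -6}
xmin=-20, ymin=-33, xmax=3, ymax=-6

Answer: -20 -33 3 -6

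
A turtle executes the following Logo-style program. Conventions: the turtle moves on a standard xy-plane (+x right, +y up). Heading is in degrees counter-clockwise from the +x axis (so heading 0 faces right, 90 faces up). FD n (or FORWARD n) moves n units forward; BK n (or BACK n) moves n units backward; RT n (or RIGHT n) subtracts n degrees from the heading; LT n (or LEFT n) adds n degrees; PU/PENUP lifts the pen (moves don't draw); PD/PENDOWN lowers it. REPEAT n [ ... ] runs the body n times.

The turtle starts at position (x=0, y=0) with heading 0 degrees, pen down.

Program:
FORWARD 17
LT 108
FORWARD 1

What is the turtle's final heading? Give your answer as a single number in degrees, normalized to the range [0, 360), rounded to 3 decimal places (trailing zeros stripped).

Executing turtle program step by step:
Start: pos=(0,0), heading=0, pen down
FD 17: (0,0) -> (17,0) [heading=0, draw]
LT 108: heading 0 -> 108
FD 1: (17,0) -> (16.691,0.951) [heading=108, draw]
Final: pos=(16.691,0.951), heading=108, 2 segment(s) drawn

Answer: 108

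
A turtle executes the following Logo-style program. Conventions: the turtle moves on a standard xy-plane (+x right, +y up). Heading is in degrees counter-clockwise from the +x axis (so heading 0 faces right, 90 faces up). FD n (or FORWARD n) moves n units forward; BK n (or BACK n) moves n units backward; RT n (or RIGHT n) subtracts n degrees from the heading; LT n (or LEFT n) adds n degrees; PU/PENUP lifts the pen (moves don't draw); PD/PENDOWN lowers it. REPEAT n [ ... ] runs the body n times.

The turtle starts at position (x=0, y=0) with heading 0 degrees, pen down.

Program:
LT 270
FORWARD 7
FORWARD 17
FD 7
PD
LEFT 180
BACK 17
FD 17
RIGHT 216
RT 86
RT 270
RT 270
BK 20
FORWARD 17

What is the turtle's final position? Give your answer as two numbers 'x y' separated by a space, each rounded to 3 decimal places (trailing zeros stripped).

Answer: -2.544 -29.41

Derivation:
Executing turtle program step by step:
Start: pos=(0,0), heading=0, pen down
LT 270: heading 0 -> 270
FD 7: (0,0) -> (0,-7) [heading=270, draw]
FD 17: (0,-7) -> (0,-24) [heading=270, draw]
FD 7: (0,-24) -> (0,-31) [heading=270, draw]
PD: pen down
LT 180: heading 270 -> 90
BK 17: (0,-31) -> (0,-48) [heading=90, draw]
FD 17: (0,-48) -> (0,-31) [heading=90, draw]
RT 216: heading 90 -> 234
RT 86: heading 234 -> 148
RT 270: heading 148 -> 238
RT 270: heading 238 -> 328
BK 20: (0,-31) -> (-16.961,-20.402) [heading=328, draw]
FD 17: (-16.961,-20.402) -> (-2.544,-29.41) [heading=328, draw]
Final: pos=(-2.544,-29.41), heading=328, 7 segment(s) drawn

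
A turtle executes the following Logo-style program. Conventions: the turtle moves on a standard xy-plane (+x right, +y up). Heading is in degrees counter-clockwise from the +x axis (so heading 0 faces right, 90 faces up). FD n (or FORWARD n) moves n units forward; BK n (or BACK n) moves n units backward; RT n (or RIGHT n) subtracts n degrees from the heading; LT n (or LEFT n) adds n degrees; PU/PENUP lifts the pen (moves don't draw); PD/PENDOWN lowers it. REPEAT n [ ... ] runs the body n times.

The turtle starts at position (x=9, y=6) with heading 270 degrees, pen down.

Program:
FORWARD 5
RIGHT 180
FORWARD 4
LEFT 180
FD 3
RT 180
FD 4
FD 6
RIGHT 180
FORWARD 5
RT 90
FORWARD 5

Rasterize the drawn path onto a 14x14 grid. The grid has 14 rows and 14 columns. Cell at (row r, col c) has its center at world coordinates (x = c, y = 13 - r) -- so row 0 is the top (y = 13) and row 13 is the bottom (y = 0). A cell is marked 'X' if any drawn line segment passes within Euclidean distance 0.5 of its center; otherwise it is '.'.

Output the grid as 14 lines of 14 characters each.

Answer: ..............
.........X....
.........X....
.........X....
.........X....
.........X....
....XXXXXX....
.........X....
.........X....
.........X....
.........X....
.........X....
.........X....
..............

Derivation:
Segment 0: (9,6) -> (9,1)
Segment 1: (9,1) -> (9,5)
Segment 2: (9,5) -> (9,2)
Segment 3: (9,2) -> (9,6)
Segment 4: (9,6) -> (9,12)
Segment 5: (9,12) -> (9,7)
Segment 6: (9,7) -> (4,7)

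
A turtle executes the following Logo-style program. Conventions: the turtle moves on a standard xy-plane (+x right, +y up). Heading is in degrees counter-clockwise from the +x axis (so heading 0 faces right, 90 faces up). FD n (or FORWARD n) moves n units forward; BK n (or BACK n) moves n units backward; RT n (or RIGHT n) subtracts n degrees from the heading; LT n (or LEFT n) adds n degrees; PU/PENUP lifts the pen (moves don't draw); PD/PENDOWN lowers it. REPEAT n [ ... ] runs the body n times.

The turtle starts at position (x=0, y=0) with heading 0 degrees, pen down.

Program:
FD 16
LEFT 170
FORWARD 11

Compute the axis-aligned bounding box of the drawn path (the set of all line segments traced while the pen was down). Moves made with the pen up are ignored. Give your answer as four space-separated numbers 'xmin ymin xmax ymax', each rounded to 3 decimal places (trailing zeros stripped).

Executing turtle program step by step:
Start: pos=(0,0), heading=0, pen down
FD 16: (0,0) -> (16,0) [heading=0, draw]
LT 170: heading 0 -> 170
FD 11: (16,0) -> (5.167,1.91) [heading=170, draw]
Final: pos=(5.167,1.91), heading=170, 2 segment(s) drawn

Segment endpoints: x in {0, 5.167, 16}, y in {0, 1.91}
xmin=0, ymin=0, xmax=16, ymax=1.91

Answer: 0 0 16 1.91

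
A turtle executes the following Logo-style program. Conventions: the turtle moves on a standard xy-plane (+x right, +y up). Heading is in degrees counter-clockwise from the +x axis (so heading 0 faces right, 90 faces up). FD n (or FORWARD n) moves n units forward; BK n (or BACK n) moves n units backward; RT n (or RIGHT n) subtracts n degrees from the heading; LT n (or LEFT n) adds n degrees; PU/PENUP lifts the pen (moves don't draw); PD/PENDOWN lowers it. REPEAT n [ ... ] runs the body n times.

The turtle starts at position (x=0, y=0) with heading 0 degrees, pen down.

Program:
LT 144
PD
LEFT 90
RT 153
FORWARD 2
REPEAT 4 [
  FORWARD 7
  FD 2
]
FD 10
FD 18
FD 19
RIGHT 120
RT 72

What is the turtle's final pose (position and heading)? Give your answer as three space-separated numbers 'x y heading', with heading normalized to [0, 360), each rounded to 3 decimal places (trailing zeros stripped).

Executing turtle program step by step:
Start: pos=(0,0), heading=0, pen down
LT 144: heading 0 -> 144
PD: pen down
LT 90: heading 144 -> 234
RT 153: heading 234 -> 81
FD 2: (0,0) -> (0.313,1.975) [heading=81, draw]
REPEAT 4 [
  -- iteration 1/4 --
  FD 7: (0.313,1.975) -> (1.408,8.889) [heading=81, draw]
  FD 2: (1.408,8.889) -> (1.721,10.865) [heading=81, draw]
  -- iteration 2/4 --
  FD 7: (1.721,10.865) -> (2.816,17.778) [heading=81, draw]
  FD 2: (2.816,17.778) -> (3.129,19.754) [heading=81, draw]
  -- iteration 3/4 --
  FD 7: (3.129,19.754) -> (4.224,26.668) [heading=81, draw]
  FD 2: (4.224,26.668) -> (4.537,28.643) [heading=81, draw]
  -- iteration 4/4 --
  FD 7: (4.537,28.643) -> (5.632,35.557) [heading=81, draw]
  FD 2: (5.632,35.557) -> (5.945,37.532) [heading=81, draw]
]
FD 10: (5.945,37.532) -> (7.509,47.409) [heading=81, draw]
FD 18: (7.509,47.409) -> (10.325,65.187) [heading=81, draw]
FD 19: (10.325,65.187) -> (13.297,83.954) [heading=81, draw]
RT 120: heading 81 -> 321
RT 72: heading 321 -> 249
Final: pos=(13.297,83.954), heading=249, 12 segment(s) drawn

Answer: 13.297 83.954 249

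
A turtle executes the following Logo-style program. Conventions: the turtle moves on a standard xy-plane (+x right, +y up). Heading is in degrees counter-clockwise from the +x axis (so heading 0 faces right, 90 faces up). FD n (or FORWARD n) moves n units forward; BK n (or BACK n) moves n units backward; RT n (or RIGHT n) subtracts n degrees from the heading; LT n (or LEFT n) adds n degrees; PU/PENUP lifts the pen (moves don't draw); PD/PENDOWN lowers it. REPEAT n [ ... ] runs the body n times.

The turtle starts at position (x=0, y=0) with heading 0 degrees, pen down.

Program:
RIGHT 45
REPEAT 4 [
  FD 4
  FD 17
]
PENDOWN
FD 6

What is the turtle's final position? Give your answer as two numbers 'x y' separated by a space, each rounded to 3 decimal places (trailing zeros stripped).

Executing turtle program step by step:
Start: pos=(0,0), heading=0, pen down
RT 45: heading 0 -> 315
REPEAT 4 [
  -- iteration 1/4 --
  FD 4: (0,0) -> (2.828,-2.828) [heading=315, draw]
  FD 17: (2.828,-2.828) -> (14.849,-14.849) [heading=315, draw]
  -- iteration 2/4 --
  FD 4: (14.849,-14.849) -> (17.678,-17.678) [heading=315, draw]
  FD 17: (17.678,-17.678) -> (29.698,-29.698) [heading=315, draw]
  -- iteration 3/4 --
  FD 4: (29.698,-29.698) -> (32.527,-32.527) [heading=315, draw]
  FD 17: (32.527,-32.527) -> (44.548,-44.548) [heading=315, draw]
  -- iteration 4/4 --
  FD 4: (44.548,-44.548) -> (47.376,-47.376) [heading=315, draw]
  FD 17: (47.376,-47.376) -> (59.397,-59.397) [heading=315, draw]
]
PD: pen down
FD 6: (59.397,-59.397) -> (63.64,-63.64) [heading=315, draw]
Final: pos=(63.64,-63.64), heading=315, 9 segment(s) drawn

Answer: 63.64 -63.64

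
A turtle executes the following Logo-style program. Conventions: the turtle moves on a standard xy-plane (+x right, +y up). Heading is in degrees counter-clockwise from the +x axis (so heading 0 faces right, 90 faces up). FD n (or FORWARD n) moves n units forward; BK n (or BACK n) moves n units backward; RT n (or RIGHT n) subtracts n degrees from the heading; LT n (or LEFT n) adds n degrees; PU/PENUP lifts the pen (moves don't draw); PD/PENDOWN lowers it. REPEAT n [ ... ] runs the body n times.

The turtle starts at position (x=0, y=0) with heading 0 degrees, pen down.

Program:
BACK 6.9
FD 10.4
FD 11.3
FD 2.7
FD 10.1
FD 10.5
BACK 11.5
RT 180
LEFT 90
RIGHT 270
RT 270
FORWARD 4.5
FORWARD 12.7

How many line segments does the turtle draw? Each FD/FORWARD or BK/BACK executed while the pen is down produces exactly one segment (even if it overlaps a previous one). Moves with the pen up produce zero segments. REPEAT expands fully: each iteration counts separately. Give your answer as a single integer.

Executing turtle program step by step:
Start: pos=(0,0), heading=0, pen down
BK 6.9: (0,0) -> (-6.9,0) [heading=0, draw]
FD 10.4: (-6.9,0) -> (3.5,0) [heading=0, draw]
FD 11.3: (3.5,0) -> (14.8,0) [heading=0, draw]
FD 2.7: (14.8,0) -> (17.5,0) [heading=0, draw]
FD 10.1: (17.5,0) -> (27.6,0) [heading=0, draw]
FD 10.5: (27.6,0) -> (38.1,0) [heading=0, draw]
BK 11.5: (38.1,0) -> (26.6,0) [heading=0, draw]
RT 180: heading 0 -> 180
LT 90: heading 180 -> 270
RT 270: heading 270 -> 0
RT 270: heading 0 -> 90
FD 4.5: (26.6,0) -> (26.6,4.5) [heading=90, draw]
FD 12.7: (26.6,4.5) -> (26.6,17.2) [heading=90, draw]
Final: pos=(26.6,17.2), heading=90, 9 segment(s) drawn
Segments drawn: 9

Answer: 9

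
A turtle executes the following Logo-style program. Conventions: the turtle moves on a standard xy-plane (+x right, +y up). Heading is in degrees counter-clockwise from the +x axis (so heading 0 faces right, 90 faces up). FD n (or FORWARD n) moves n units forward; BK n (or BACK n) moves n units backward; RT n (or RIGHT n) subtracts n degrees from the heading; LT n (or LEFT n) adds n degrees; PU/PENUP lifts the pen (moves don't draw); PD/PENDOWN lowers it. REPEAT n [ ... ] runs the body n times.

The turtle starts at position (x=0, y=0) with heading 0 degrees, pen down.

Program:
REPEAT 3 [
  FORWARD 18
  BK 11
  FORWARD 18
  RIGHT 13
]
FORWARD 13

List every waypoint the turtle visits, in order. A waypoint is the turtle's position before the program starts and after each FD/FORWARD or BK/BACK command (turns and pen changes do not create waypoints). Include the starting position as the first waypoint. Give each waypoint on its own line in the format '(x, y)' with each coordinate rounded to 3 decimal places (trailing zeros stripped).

Answer: (0, 0)
(18, 0)
(7, 0)
(25, 0)
(42.539, -4.049)
(31.821, -1.575)
(49.359, -5.624)
(65.538, -13.514)
(55.651, -8.692)
(71.829, -16.583)
(81.932, -24.764)

Derivation:
Executing turtle program step by step:
Start: pos=(0,0), heading=0, pen down
REPEAT 3 [
  -- iteration 1/3 --
  FD 18: (0,0) -> (18,0) [heading=0, draw]
  BK 11: (18,0) -> (7,0) [heading=0, draw]
  FD 18: (7,0) -> (25,0) [heading=0, draw]
  RT 13: heading 0 -> 347
  -- iteration 2/3 --
  FD 18: (25,0) -> (42.539,-4.049) [heading=347, draw]
  BK 11: (42.539,-4.049) -> (31.821,-1.575) [heading=347, draw]
  FD 18: (31.821,-1.575) -> (49.359,-5.624) [heading=347, draw]
  RT 13: heading 347 -> 334
  -- iteration 3/3 --
  FD 18: (49.359,-5.624) -> (65.538,-13.514) [heading=334, draw]
  BK 11: (65.538,-13.514) -> (55.651,-8.692) [heading=334, draw]
  FD 18: (55.651,-8.692) -> (71.829,-16.583) [heading=334, draw]
  RT 13: heading 334 -> 321
]
FD 13: (71.829,-16.583) -> (81.932,-24.764) [heading=321, draw]
Final: pos=(81.932,-24.764), heading=321, 10 segment(s) drawn
Waypoints (11 total):
(0, 0)
(18, 0)
(7, 0)
(25, 0)
(42.539, -4.049)
(31.821, -1.575)
(49.359, -5.624)
(65.538, -13.514)
(55.651, -8.692)
(71.829, -16.583)
(81.932, -24.764)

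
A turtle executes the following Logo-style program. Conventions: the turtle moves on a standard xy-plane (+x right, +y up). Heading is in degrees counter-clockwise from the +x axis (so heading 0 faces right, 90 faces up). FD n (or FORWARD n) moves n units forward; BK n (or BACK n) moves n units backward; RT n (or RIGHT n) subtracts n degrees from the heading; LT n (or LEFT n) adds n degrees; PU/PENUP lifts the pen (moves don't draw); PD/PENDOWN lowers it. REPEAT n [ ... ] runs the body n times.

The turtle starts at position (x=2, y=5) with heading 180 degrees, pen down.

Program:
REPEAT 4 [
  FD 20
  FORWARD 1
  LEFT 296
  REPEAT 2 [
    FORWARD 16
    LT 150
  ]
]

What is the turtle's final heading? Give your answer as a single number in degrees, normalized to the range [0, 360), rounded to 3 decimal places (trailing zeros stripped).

Executing turtle program step by step:
Start: pos=(2,5), heading=180, pen down
REPEAT 4 [
  -- iteration 1/4 --
  FD 20: (2,5) -> (-18,5) [heading=180, draw]
  FD 1: (-18,5) -> (-19,5) [heading=180, draw]
  LT 296: heading 180 -> 116
  REPEAT 2 [
    -- iteration 1/2 --
    FD 16: (-19,5) -> (-26.014,19.381) [heading=116, draw]
    LT 150: heading 116 -> 266
    -- iteration 2/2 --
    FD 16: (-26.014,19.381) -> (-27.13,3.42) [heading=266, draw]
    LT 150: heading 266 -> 56
  ]
  -- iteration 2/4 --
  FD 20: (-27.13,3.42) -> (-15.946,20) [heading=56, draw]
  FD 1: (-15.946,20) -> (-15.387,20.829) [heading=56, draw]
  LT 296: heading 56 -> 352
  REPEAT 2 [
    -- iteration 1/2 --
    FD 16: (-15.387,20.829) -> (0.457,18.603) [heading=352, draw]
    LT 150: heading 352 -> 142
    -- iteration 2/2 --
    FD 16: (0.457,18.603) -> (-12.151,28.453) [heading=142, draw]
    LT 150: heading 142 -> 292
  ]
  -- iteration 3/4 --
  FD 20: (-12.151,28.453) -> (-4.659,9.91) [heading=292, draw]
  FD 1: (-4.659,9.91) -> (-4.284,8.982) [heading=292, draw]
  LT 296: heading 292 -> 228
  REPEAT 2 [
    -- iteration 1/2 --
    FD 16: (-4.284,8.982) -> (-14.99,-2.908) [heading=228, draw]
    LT 150: heading 228 -> 18
    -- iteration 2/2 --
    FD 16: (-14.99,-2.908) -> (0.227,2.036) [heading=18, draw]
    LT 150: heading 18 -> 168
  ]
  -- iteration 4/4 --
  FD 20: (0.227,2.036) -> (-19.336,6.195) [heading=168, draw]
  FD 1: (-19.336,6.195) -> (-20.314,6.403) [heading=168, draw]
  LT 296: heading 168 -> 104
  REPEAT 2 [
    -- iteration 1/2 --
    FD 16: (-20.314,6.403) -> (-24.185,21.927) [heading=104, draw]
    LT 150: heading 104 -> 254
    -- iteration 2/2 --
    FD 16: (-24.185,21.927) -> (-28.595,6.547) [heading=254, draw]
    LT 150: heading 254 -> 44
  ]
]
Final: pos=(-28.595,6.547), heading=44, 16 segment(s) drawn

Answer: 44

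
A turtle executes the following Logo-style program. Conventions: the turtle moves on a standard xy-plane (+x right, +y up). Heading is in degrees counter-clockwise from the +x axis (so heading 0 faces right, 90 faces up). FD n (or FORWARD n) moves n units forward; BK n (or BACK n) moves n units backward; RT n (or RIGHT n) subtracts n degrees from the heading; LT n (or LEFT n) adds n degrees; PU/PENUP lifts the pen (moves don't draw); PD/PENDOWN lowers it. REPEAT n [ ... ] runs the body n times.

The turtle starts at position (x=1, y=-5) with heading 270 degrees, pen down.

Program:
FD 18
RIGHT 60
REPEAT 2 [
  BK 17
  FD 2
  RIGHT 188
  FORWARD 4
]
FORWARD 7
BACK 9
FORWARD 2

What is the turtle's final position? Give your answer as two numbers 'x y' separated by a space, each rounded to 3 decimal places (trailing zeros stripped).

Executing turtle program step by step:
Start: pos=(1,-5), heading=270, pen down
FD 18: (1,-5) -> (1,-23) [heading=270, draw]
RT 60: heading 270 -> 210
REPEAT 2 [
  -- iteration 1/2 --
  BK 17: (1,-23) -> (15.722,-14.5) [heading=210, draw]
  FD 2: (15.722,-14.5) -> (13.99,-15.5) [heading=210, draw]
  RT 188: heading 210 -> 22
  FD 4: (13.99,-15.5) -> (17.699,-14.002) [heading=22, draw]
  -- iteration 2/2 --
  BK 17: (17.699,-14.002) -> (1.937,-20.37) [heading=22, draw]
  FD 2: (1.937,-20.37) -> (3.791,-19.621) [heading=22, draw]
  RT 188: heading 22 -> 194
  FD 4: (3.791,-19.621) -> (-0.09,-20.588) [heading=194, draw]
]
FD 7: (-0.09,-20.588) -> (-6.882,-22.282) [heading=194, draw]
BK 9: (-6.882,-22.282) -> (1.851,-20.105) [heading=194, draw]
FD 2: (1.851,-20.105) -> (-0.09,-20.588) [heading=194, draw]
Final: pos=(-0.09,-20.588), heading=194, 10 segment(s) drawn

Answer: -0.09 -20.588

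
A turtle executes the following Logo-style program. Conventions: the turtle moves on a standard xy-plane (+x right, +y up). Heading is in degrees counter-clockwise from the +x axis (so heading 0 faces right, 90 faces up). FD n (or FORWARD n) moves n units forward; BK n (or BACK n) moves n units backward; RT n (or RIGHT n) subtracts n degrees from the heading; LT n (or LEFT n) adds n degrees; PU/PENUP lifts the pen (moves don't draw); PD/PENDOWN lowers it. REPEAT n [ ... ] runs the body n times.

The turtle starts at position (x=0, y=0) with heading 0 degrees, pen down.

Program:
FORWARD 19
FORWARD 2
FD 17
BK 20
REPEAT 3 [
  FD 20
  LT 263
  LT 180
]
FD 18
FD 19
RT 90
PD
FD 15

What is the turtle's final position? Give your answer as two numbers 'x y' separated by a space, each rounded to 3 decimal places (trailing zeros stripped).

Answer: -6.232 -4.478

Derivation:
Executing turtle program step by step:
Start: pos=(0,0), heading=0, pen down
FD 19: (0,0) -> (19,0) [heading=0, draw]
FD 2: (19,0) -> (21,0) [heading=0, draw]
FD 17: (21,0) -> (38,0) [heading=0, draw]
BK 20: (38,0) -> (18,0) [heading=0, draw]
REPEAT 3 [
  -- iteration 1/3 --
  FD 20: (18,0) -> (38,0) [heading=0, draw]
  LT 263: heading 0 -> 263
  LT 180: heading 263 -> 83
  -- iteration 2/3 --
  FD 20: (38,0) -> (40.437,19.851) [heading=83, draw]
  LT 263: heading 83 -> 346
  LT 180: heading 346 -> 166
  -- iteration 3/3 --
  FD 20: (40.437,19.851) -> (21.031,24.689) [heading=166, draw]
  LT 263: heading 166 -> 69
  LT 180: heading 69 -> 249
]
FD 18: (21.031,24.689) -> (14.581,7.885) [heading=249, draw]
FD 19: (14.581,7.885) -> (7.772,-9.853) [heading=249, draw]
RT 90: heading 249 -> 159
PD: pen down
FD 15: (7.772,-9.853) -> (-6.232,-4.478) [heading=159, draw]
Final: pos=(-6.232,-4.478), heading=159, 10 segment(s) drawn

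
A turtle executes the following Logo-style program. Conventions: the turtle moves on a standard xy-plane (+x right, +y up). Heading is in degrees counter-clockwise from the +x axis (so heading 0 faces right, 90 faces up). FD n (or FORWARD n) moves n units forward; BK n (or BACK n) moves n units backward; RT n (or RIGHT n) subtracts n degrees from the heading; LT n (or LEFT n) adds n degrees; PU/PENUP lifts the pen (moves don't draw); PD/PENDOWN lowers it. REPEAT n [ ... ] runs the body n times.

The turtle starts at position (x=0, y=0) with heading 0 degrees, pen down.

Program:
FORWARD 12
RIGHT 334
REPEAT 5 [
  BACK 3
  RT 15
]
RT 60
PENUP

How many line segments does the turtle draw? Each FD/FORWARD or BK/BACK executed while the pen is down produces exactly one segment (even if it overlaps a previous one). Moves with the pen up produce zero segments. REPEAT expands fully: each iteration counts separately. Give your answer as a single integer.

Answer: 6

Derivation:
Executing turtle program step by step:
Start: pos=(0,0), heading=0, pen down
FD 12: (0,0) -> (12,0) [heading=0, draw]
RT 334: heading 0 -> 26
REPEAT 5 [
  -- iteration 1/5 --
  BK 3: (12,0) -> (9.304,-1.315) [heading=26, draw]
  RT 15: heading 26 -> 11
  -- iteration 2/5 --
  BK 3: (9.304,-1.315) -> (6.359,-1.888) [heading=11, draw]
  RT 15: heading 11 -> 356
  -- iteration 3/5 --
  BK 3: (6.359,-1.888) -> (3.366,-1.678) [heading=356, draw]
  RT 15: heading 356 -> 341
  -- iteration 4/5 --
  BK 3: (3.366,-1.678) -> (0.529,-0.702) [heading=341, draw]
  RT 15: heading 341 -> 326
  -- iteration 5/5 --
  BK 3: (0.529,-0.702) -> (-1.958,0.976) [heading=326, draw]
  RT 15: heading 326 -> 311
]
RT 60: heading 311 -> 251
PU: pen up
Final: pos=(-1.958,0.976), heading=251, 6 segment(s) drawn
Segments drawn: 6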